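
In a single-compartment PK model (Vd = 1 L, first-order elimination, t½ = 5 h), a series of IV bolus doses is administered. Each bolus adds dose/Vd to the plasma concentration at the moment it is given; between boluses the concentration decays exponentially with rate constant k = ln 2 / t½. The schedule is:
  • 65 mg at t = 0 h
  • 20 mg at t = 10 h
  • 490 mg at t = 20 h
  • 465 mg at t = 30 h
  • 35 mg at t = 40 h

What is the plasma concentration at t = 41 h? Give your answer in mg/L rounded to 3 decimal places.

158.824 mg/L

k = ln 2 / 5 = 0.13863 per h
Dose 1 (65 mg at t=0 h): 65·exp(−0.13863·41) = 0.221 mg/L
Dose 2 (20 mg at t=10 h): 20·exp(−0.13863·31) = 0.272 mg/L
Dose 3 (490 mg at t=20 h): 490·exp(−0.13863·21) = 26.661 mg/L
Dose 4 (465 mg at t=30 h): 465·exp(−0.13863·11) = 101.202 mg/L
Dose 5 (35 mg at t=40 h): 35·exp(−0.13863·1) = 30.469 mg/L
C(41) = 0.221 + 0.272 + 26.661 + 101.202 + 30.469 = 158.824 mg/L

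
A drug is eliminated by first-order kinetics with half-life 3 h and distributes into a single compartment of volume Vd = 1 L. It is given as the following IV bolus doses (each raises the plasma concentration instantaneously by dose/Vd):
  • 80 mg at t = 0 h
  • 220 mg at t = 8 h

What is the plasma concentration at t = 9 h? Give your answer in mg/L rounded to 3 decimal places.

184.614 mg/L

k = ln 2 / 3 = 0.23105 per h
Dose 1 (80 mg at t=0 h): 80·exp(−0.23105·9) = 10.000 mg/L
Dose 2 (220 mg at t=8 h): 220·exp(−0.23105·1) = 174.614 mg/L
C(9) = 10.000 + 174.614 = 184.614 mg/L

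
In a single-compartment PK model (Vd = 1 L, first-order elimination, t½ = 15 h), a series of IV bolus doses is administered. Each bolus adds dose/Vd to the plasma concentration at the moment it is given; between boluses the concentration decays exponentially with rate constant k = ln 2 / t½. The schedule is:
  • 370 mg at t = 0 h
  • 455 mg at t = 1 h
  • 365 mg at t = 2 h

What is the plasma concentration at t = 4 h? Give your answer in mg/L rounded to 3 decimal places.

1036.437 mg/L

k = ln 2 / 15 = 0.04621 per h
Dose 1 (370 mg at t=0 h): 370·exp(−0.04621·4) = 307.558 mg/L
Dose 2 (455 mg at t=1 h): 455·exp(−0.04621·3) = 396.101 mg/L
Dose 3 (365 mg at t=2 h): 365·exp(−0.04621·2) = 332.779 mg/L
C(4) = 307.558 + 396.101 + 332.779 = 1036.437 mg/L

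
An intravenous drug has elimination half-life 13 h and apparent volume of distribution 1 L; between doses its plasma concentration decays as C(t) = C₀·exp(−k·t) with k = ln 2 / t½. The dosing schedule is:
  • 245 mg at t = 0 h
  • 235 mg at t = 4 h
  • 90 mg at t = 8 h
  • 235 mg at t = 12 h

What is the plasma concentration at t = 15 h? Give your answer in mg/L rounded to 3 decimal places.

503.060 mg/L

k = ln 2 / 13 = 0.05332 per h
Dose 1 (245 mg at t=0 h): 245·exp(−0.05332·15) = 110.109 mg/L
Dose 2 (235 mg at t=4 h): 235·exp(−0.05332·11) = 130.722 mg/L
Dose 3 (90 mg at t=8 h): 90·exp(−0.05332·7) = 61.965 mg/L
Dose 4 (235 mg at t=12 h): 235·exp(−0.05332·3) = 200.262 mg/L
C(15) = 110.109 + 130.722 + 61.965 + 200.262 = 503.060 mg/L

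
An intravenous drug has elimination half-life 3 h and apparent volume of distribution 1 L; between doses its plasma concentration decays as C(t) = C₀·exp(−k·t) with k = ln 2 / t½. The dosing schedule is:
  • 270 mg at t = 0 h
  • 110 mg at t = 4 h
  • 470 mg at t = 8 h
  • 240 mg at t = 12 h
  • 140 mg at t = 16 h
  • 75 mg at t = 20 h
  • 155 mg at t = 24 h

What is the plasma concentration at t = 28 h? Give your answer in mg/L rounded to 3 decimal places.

93.501 mg/L

k = ln 2 / 3 = 0.23105 per h
Dose 1 (270 mg at t=0 h): 270·exp(−0.23105·28) = 0.419 mg/L
Dose 2 (110 mg at t=4 h): 110·exp(−0.23105·24) = 0.430 mg/L
Dose 3 (470 mg at t=8 h): 470·exp(−0.23105·20) = 4.626 mg/L
Dose 4 (240 mg at t=12 h): 240·exp(−0.23105·16) = 5.953 mg/L
Dose 5 (140 mg at t=16 h): 140·exp(−0.23105·12) = 8.750 mg/L
Dose 6 (75 mg at t=20 h): 75·exp(−0.23105·8) = 11.812 mg/L
Dose 7 (155 mg at t=24 h): 155·exp(−0.23105·4) = 61.512 mg/L
C(28) = 0.419 + 0.430 + 4.626 + 5.953 + 8.750 + 11.812 + 61.512 = 93.501 mg/L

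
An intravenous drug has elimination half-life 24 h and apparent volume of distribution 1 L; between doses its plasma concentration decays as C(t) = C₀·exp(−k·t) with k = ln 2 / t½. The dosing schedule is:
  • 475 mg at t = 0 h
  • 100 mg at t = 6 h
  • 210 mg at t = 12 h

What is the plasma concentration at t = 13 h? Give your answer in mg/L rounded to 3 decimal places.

k = ln 2 / 24 = 0.02888 per h
Dose 1 (475 mg at t=0 h): 475·exp(−0.02888·13) = 326.314 mg/L
Dose 2 (100 mg at t=6 h): 100·exp(−0.02888·7) = 81.696 mg/L
Dose 3 (210 mg at t=12 h): 210·exp(−0.02888·1) = 204.022 mg/L
C(13) = 326.314 + 81.696 + 204.022 = 612.031 mg/L

612.031 mg/L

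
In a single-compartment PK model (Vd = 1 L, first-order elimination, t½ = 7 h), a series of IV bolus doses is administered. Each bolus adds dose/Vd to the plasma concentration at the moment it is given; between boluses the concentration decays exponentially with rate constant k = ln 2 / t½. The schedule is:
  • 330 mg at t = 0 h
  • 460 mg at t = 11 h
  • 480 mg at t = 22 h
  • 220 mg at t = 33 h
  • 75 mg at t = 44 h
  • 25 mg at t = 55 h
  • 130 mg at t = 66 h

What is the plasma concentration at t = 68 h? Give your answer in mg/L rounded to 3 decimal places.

134.452 mg/L

k = ln 2 / 7 = 0.09902 per h
Dose 1 (330 mg at t=0 h): 330·exp(−0.09902·68) = 0.393 mg/L
Dose 2 (460 mg at t=11 h): 460·exp(−0.09902·57) = 1.627 mg/L
Dose 3 (480 mg at t=22 h): 480·exp(−0.09902·46) = 5.047 mg/L
Dose 4 (220 mg at t=33 h): 220·exp(−0.09902·35) = 6.875 mg/L
Dose 5 (75 mg at t=44 h): 75·exp(−0.09902·24) = 6.966 mg/L
Dose 6 (25 mg at t=55 h): 25·exp(−0.09902·13) = 6.901 mg/L
Dose 7 (130 mg at t=66 h): 130·exp(−0.09902·2) = 106.644 mg/L
C(68) = 0.393 + 1.627 + 5.047 + 6.875 + 6.966 + 6.901 + 106.644 = 134.452 mg/L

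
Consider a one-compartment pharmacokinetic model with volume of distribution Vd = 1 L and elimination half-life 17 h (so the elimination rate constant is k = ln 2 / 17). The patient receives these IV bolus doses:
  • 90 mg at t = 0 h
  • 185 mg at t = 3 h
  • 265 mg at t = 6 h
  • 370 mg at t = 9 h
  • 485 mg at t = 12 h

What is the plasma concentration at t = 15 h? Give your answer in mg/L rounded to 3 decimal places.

k = ln 2 / 17 = 0.04077 per h
Dose 1 (90 mg at t=0 h): 90·exp(−0.04077·15) = 48.823 mg/L
Dose 2 (185 mg at t=3 h): 185·exp(−0.04077·12) = 113.417 mg/L
Dose 3 (265 mg at t=6 h): 265·exp(−0.04077·9) = 183.602 mg/L
Dose 4 (370 mg at t=9 h): 370·exp(−0.04077·6) = 289.705 mg/L
Dose 5 (485 mg at t=12 h): 485·exp(−0.04077·3) = 429.160 mg/L
C(15) = 48.823 + 113.417 + 183.602 + 289.705 + 429.160 = 1064.707 mg/L

1064.707 mg/L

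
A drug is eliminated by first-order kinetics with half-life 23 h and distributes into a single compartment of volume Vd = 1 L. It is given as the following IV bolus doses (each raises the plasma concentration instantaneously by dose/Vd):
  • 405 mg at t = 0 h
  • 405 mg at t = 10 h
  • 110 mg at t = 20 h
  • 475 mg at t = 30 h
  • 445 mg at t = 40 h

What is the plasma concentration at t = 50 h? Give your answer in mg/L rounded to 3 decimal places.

844.795 mg/L

k = ln 2 / 23 = 0.03014 per h
Dose 1 (405 mg at t=0 h): 405·exp(−0.03014·50) = 89.752 mg/L
Dose 2 (405 mg at t=10 h): 405·exp(−0.03014·40) = 121.318 mg/L
Dose 3 (110 mg at t=20 h): 110·exp(−0.03014·30) = 44.539 mg/L
Dose 4 (475 mg at t=30 h): 475·exp(−0.03014·20) = 259.973 mg/L
Dose 5 (445 mg at t=40 h): 445·exp(−0.03014·10) = 329.213 mg/L
C(50) = 89.752 + 121.318 + 44.539 + 259.973 + 329.213 = 844.795 mg/L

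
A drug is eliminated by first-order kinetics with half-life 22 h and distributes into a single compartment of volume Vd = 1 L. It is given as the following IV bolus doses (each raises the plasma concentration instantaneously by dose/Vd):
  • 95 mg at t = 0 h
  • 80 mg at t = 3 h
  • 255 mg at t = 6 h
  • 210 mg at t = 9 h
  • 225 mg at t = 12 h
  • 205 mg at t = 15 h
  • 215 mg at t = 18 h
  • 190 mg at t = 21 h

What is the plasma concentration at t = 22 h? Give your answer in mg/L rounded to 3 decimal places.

k = ln 2 / 22 = 0.03151 per h
Dose 1 (95 mg at t=0 h): 95·exp(−0.03151·22) = 47.500 mg/L
Dose 2 (80 mg at t=3 h): 80·exp(−0.03151·19) = 43.965 mg/L
Dose 3 (255 mg at t=6 h): 255·exp(−0.03151·16) = 154.031 mg/L
Dose 4 (210 mg at t=9 h): 210·exp(−0.03151·13) = 139.424 mg/L
Dose 5 (225 mg at t=12 h): 225·exp(−0.03151·10) = 164.192 mg/L
Dose 6 (205 mg at t=15 h): 205·exp(−0.03151·7) = 164.426 mg/L
Dose 7 (215 mg at t=18 h): 215·exp(−0.03151·4) = 189.542 mg/L
Dose 8 (190 mg at t=21 h): 190·exp(−0.03151·1) = 184.107 mg/L
C(22) = 47.500 + 43.965 + 154.031 + 139.424 + 164.192 + 164.426 + 189.542 + 184.107 = 1087.188 mg/L

1087.188 mg/L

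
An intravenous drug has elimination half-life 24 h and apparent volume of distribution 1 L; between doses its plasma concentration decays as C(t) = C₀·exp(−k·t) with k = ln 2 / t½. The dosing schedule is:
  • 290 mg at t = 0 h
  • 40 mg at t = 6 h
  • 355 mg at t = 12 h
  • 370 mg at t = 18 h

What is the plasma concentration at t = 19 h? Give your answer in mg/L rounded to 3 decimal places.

k = ln 2 / 24 = 0.02888 per h
Dose 1 (290 mg at t=0 h): 290·exp(−0.02888·19) = 167.526 mg/L
Dose 2 (40 mg at t=6 h): 40·exp(−0.02888·13) = 27.479 mg/L
Dose 3 (355 mg at t=12 h): 355·exp(−0.02888·7) = 290.020 mg/L
Dose 4 (370 mg at t=18 h): 370·exp(−0.02888·1) = 359.467 mg/L
C(19) = 167.526 + 27.479 + 290.020 + 359.467 = 844.492 mg/L

844.492 mg/L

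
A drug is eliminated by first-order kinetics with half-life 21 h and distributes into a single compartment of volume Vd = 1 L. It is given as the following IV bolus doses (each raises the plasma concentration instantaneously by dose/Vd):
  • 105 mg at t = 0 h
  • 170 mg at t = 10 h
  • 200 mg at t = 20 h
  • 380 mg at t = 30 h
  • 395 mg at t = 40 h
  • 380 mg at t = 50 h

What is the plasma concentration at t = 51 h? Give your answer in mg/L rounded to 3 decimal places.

967.715 mg/L

k = ln 2 / 21 = 0.03301 per h
Dose 1 (105 mg at t=0 h): 105·exp(−0.03301·51) = 19.504 mg/L
Dose 2 (170 mg at t=10 h): 170·exp(−0.03301·41) = 43.926 mg/L
Dose 3 (200 mg at t=20 h): 200·exp(−0.03301·31) = 71.887 mg/L
Dose 4 (380 mg at t=30 h): 380·exp(−0.03301·21) = 190.000 mg/L
Dose 5 (395 mg at t=40 h): 395·exp(−0.03301·11) = 274.735 mg/L
Dose 6 (380 mg at t=50 h): 380·exp(−0.03301·1) = 367.662 mg/L
C(51) = 19.504 + 43.926 + 71.887 + 190.000 + 274.735 + 367.662 = 967.715 mg/L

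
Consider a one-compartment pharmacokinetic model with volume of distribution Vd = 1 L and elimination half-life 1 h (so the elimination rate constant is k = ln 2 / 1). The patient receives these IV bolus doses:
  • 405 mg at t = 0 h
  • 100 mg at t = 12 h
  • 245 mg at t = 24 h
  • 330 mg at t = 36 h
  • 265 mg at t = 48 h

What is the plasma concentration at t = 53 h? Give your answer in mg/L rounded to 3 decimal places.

k = ln 2 / 1 = 0.69315 per h
Dose 1 (405 mg at t=0 h): 405·exp(−0.69315·53) = 0.000 mg/L
Dose 2 (100 mg at t=12 h): 100·exp(−0.69315·41) = 0.000 mg/L
Dose 3 (245 mg at t=24 h): 245·exp(−0.69315·29) = 0.000 mg/L
Dose 4 (330 mg at t=36 h): 330·exp(−0.69315·17) = 0.003 mg/L
Dose 5 (265 mg at t=48 h): 265·exp(−0.69315·5) = 8.281 mg/L
C(53) = 0.000 + 0.000 + 0.000 + 0.003 + 8.281 = 8.284 mg/L

8.284 mg/L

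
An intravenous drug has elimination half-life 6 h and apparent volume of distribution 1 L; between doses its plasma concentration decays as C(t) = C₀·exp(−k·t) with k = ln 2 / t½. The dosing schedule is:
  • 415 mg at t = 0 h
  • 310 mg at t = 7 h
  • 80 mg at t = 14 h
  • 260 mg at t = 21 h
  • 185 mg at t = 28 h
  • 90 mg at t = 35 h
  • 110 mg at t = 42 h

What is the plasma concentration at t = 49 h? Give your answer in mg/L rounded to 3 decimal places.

k = ln 2 / 6 = 0.11552 per h
Dose 1 (415 mg at t=0 h): 415·exp(−0.11552·49) = 1.444 mg/L
Dose 2 (310 mg at t=7 h): 310·exp(−0.11552·42) = 2.422 mg/L
Dose 3 (80 mg at t=14 h): 80·exp(−0.11552·35) = 1.403 mg/L
Dose 4 (260 mg at t=21 h): 260·exp(−0.11552·28) = 10.237 mg/L
Dose 5 (185 mg at t=28 h): 185·exp(−0.11552·21) = 16.352 mg/L
Dose 6 (90 mg at t=35 h): 90·exp(−0.11552·14) = 17.858 mg/L
Dose 7 (110 mg at t=42 h): 110·exp(−0.11552·7) = 48.999 mg/L
C(49) = 1.444 + 2.422 + 1.403 + 10.237 + 16.352 + 17.858 + 48.999 = 98.716 mg/L

98.716 mg/L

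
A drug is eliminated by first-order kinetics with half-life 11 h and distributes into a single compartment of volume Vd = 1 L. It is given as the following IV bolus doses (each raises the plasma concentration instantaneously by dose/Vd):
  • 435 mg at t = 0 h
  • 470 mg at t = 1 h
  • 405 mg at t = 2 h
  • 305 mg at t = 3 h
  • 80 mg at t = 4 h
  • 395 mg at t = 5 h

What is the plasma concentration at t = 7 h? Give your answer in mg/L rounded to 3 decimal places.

k = ln 2 / 11 = 0.06301 per h
Dose 1 (435 mg at t=0 h): 435·exp(−0.06301·7) = 279.850 mg/L
Dose 2 (470 mg at t=1 h): 470·exp(−0.06301·6) = 322.032 mg/L
Dose 3 (405 mg at t=2 h): 405·exp(−0.06301·5) = 295.545 mg/L
Dose 4 (305 mg at t=3 h): 305·exp(−0.06301·4) = 237.047 mg/L
Dose 5 (80 mg at t=4 h): 80·exp(−0.06301·3) = 66.220 mg/L
Dose 6 (395 mg at t=5 h): 395·exp(−0.06301·2) = 348.229 mg/L
C(7) = 279.850 + 322.032 + 295.545 + 237.047 + 66.220 + 348.229 = 1548.923 mg/L

1548.923 mg/L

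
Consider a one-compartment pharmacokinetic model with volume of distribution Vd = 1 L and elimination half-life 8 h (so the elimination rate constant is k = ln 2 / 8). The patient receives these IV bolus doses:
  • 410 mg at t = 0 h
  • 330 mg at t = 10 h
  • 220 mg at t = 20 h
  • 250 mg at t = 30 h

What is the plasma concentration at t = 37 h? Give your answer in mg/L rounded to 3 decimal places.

k = ln 2 / 8 = 0.08664 per h
Dose 1 (410 mg at t=0 h): 410·exp(−0.08664·37) = 16.616 mg/L
Dose 2 (330 mg at t=10 h): 330·exp(−0.08664·27) = 31.808 mg/L
Dose 3 (220 mg at t=20 h): 220·exp(−0.08664·17) = 50.435 mg/L
Dose 4 (250 mg at t=30 h): 250·exp(−0.08664·7) = 136.313 mg/L
C(37) = 16.616 + 31.808 + 50.435 + 136.313 = 235.173 mg/L

235.173 mg/L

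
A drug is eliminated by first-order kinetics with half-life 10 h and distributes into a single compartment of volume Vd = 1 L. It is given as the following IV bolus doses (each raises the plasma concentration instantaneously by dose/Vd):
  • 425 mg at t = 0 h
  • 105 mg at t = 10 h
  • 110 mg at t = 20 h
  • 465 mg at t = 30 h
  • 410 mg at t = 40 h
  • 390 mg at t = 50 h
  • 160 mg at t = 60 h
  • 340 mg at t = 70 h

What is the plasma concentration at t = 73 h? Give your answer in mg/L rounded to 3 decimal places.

k = ln 2 / 10 = 0.06931 per h
Dose 1 (425 mg at t=0 h): 425·exp(−0.06931·73) = 2.697 mg/L
Dose 2 (105 mg at t=10 h): 105·exp(−0.06931·63) = 1.333 mg/L
Dose 3 (110 mg at t=20 h): 110·exp(−0.06931·53) = 2.792 mg/L
Dose 4 (465 mg at t=30 h): 465·exp(−0.06931·43) = 23.606 mg/L
Dose 5 (410 mg at t=40 h): 410·exp(−0.06931·33) = 41.628 mg/L
Dose 6 (390 mg at t=50 h): 390·exp(−0.06931·23) = 79.195 mg/L
Dose 7 (160 mg at t=60 h): 160·exp(−0.06931·13) = 64.980 mg/L
Dose 8 (340 mg at t=70 h): 340·exp(−0.06931·3) = 276.166 mg/L
C(73) = 2.697 + 1.333 + 2.792 + 23.606 + 41.628 + 79.195 + 64.980 + 276.166 = 492.396 mg/L

492.396 mg/L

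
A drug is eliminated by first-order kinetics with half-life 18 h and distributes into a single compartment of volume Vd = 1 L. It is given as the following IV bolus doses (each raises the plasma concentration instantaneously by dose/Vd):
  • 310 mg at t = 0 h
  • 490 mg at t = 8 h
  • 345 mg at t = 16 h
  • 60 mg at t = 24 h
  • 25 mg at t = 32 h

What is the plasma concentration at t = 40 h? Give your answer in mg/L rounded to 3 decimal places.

397.023 mg/L

k = ln 2 / 18 = 0.03851 per h
Dose 1 (310 mg at t=0 h): 310·exp(−0.03851·40) = 66.436 mg/L
Dose 2 (490 mg at t=8 h): 490·exp(−0.03851·32) = 142.900 mg/L
Dose 3 (345 mg at t=16 h): 345·exp(−0.03851·24) = 136.913 mg/L
Dose 4 (60 mg at t=24 h): 60·exp(−0.03851·16) = 32.402 mg/L
Dose 5 (25 mg at t=32 h): 25·exp(−0.03851·8) = 18.372 mg/L
C(40) = 66.436 + 142.900 + 136.913 + 32.402 + 18.372 = 397.023 mg/L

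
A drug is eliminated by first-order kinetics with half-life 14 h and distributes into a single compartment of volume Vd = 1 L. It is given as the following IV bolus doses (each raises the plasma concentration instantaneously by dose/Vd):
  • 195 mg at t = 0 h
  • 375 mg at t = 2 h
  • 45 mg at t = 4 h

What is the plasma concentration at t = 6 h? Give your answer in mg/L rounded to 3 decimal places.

493.268 mg/L

k = ln 2 / 14 = 0.04951 per h
Dose 1 (195 mg at t=0 h): 195·exp(−0.04951·6) = 144.884 mg/L
Dose 2 (375 mg at t=2 h): 375·exp(−0.04951·4) = 307.626 mg/L
Dose 3 (45 mg at t=4 h): 45·exp(−0.04951·2) = 40.758 mg/L
C(6) = 144.884 + 307.626 + 40.758 = 493.268 mg/L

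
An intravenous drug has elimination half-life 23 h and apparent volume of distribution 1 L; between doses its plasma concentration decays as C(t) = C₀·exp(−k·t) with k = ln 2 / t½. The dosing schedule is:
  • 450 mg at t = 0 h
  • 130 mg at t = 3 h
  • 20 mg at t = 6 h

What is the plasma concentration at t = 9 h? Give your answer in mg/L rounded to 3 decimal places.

469.865 mg/L

k = ln 2 / 23 = 0.03014 per h
Dose 1 (450 mg at t=0 h): 450·exp(−0.03014·9) = 343.098 mg/L
Dose 2 (130 mg at t=3 h): 130·exp(−0.03014·6) = 108.496 mg/L
Dose 3 (20 mg at t=6 h): 20·exp(−0.03014·3) = 18.271 mg/L
C(9) = 343.098 + 108.496 + 18.271 = 469.865 mg/L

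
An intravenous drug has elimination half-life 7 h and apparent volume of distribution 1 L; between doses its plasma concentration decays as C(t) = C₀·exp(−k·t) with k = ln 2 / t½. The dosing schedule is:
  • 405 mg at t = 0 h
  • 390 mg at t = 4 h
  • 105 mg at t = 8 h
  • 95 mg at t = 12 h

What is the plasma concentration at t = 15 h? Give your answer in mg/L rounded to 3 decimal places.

346.015 mg/L

k = ln 2 / 7 = 0.09902 per h
Dose 1 (405 mg at t=0 h): 405·exp(−0.09902·15) = 91.705 mg/L
Dose 2 (390 mg at t=4 h): 390·exp(−0.09902·11) = 131.225 mg/L
Dose 3 (105 mg at t=8 h): 105·exp(−0.09902·7) = 52.500 mg/L
Dose 4 (95 mg at t=12 h): 95·exp(−0.09902·3) = 70.585 mg/L
C(15) = 91.705 + 131.225 + 52.500 + 70.585 = 346.015 mg/L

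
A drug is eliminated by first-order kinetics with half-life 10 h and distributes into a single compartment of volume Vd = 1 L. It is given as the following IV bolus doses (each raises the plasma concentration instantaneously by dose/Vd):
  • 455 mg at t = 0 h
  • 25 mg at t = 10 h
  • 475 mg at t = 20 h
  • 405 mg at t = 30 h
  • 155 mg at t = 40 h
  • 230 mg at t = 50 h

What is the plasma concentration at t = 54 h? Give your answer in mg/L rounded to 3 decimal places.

k = ln 2 / 10 = 0.06931 per h
Dose 1 (455 mg at t=0 h): 455·exp(−0.06931·54) = 10.776 mg/L
Dose 2 (25 mg at t=10 h): 25·exp(−0.06931·44) = 1.184 mg/L
Dose 3 (475 mg at t=20 h): 475·exp(−0.06931·34) = 44.998 mg/L
Dose 4 (405 mg at t=30 h): 405·exp(−0.06931·24) = 76.733 mg/L
Dose 5 (155 mg at t=40 h): 155·exp(−0.06931·14) = 58.734 mg/L
Dose 6 (230 mg at t=50 h): 230·exp(−0.06931·4) = 174.307 mg/L
C(54) = 10.776 + 1.184 + 44.998 + 76.733 + 58.734 + 174.307 = 366.732 mg/L

366.732 mg/L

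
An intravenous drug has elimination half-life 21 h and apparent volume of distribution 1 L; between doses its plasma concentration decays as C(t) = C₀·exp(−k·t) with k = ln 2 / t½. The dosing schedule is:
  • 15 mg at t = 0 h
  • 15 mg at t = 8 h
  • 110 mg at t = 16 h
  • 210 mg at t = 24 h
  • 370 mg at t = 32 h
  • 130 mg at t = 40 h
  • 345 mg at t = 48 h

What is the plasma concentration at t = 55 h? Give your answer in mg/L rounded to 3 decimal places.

637.710 mg/L

k = ln 2 / 21 = 0.03301 per h
Dose 1 (15 mg at t=0 h): 15·exp(−0.03301·55) = 2.442 mg/L
Dose 2 (15 mg at t=8 h): 15·exp(−0.03301·47) = 3.179 mg/L
Dose 3 (110 mg at t=16 h): 110·exp(−0.03301·39) = 30.362 mg/L
Dose 4 (210 mg at t=24 h): 210·exp(−0.03301·31) = 75.482 mg/L
Dose 5 (370 mg at t=32 h): 370·exp(−0.03301·23) = 173.182 mg/L
Dose 6 (130 mg at t=40 h): 130·exp(−0.03301·15) = 79.236 mg/L
Dose 7 (345 mg at t=48 h): 345·exp(−0.03301·7) = 273.827 mg/L
C(55) = 2.442 + 3.179 + 30.362 + 75.482 + 173.182 + 79.236 + 273.827 = 637.710 mg/L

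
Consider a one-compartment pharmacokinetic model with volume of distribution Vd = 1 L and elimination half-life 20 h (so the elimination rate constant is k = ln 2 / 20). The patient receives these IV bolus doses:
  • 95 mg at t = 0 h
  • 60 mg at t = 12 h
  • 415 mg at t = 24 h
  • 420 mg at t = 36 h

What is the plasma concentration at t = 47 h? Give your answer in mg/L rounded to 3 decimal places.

510.350 mg/L

k = ln 2 / 20 = 0.03466 per h
Dose 1 (95 mg at t=0 h): 95·exp(−0.03466·47) = 18.634 mg/L
Dose 2 (60 mg at t=12 h): 60·exp(−0.03466·35) = 17.838 mg/L
Dose 3 (415 mg at t=24 h): 415·exp(−0.03466·23) = 187.009 mg/L
Dose 4 (420 mg at t=36 h): 420·exp(−0.03466·11) = 286.868 mg/L
C(47) = 18.634 + 17.838 + 187.009 + 286.868 = 510.350 mg/L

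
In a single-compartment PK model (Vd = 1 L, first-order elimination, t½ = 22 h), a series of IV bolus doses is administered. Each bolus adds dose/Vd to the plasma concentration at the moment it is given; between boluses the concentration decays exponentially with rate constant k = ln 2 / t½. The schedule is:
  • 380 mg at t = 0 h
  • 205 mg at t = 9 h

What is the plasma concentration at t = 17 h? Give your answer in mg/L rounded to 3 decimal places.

k = ln 2 / 22 = 0.03151 per h
Dose 1 (380 mg at t=0 h): 380·exp(−0.03151·17) = 222.418 mg/L
Dose 2 (205 mg at t=9 h): 205·exp(−0.03151·8) = 159.327 mg/L
C(17) = 222.418 + 159.327 = 381.744 mg/L

381.744 mg/L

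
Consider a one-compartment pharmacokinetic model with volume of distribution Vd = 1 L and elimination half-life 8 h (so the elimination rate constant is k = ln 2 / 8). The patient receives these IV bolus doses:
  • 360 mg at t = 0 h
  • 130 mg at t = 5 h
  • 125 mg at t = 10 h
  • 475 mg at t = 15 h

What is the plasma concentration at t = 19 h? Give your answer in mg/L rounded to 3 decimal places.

k = ln 2 / 8 = 0.08664 per h
Dose 1 (360 mg at t=0 h): 360·exp(−0.08664·19) = 69.399 mg/L
Dose 2 (130 mg at t=5 h): 130·exp(−0.08664·14) = 38.649 mg/L
Dose 3 (125 mg at t=10 h): 125·exp(−0.08664·9) = 57.313 mg/L
Dose 4 (475 mg at t=15 h): 475·exp(−0.08664·4) = 335.876 mg/L
C(19) = 69.399 + 38.649 + 57.313 + 335.876 = 501.237 mg/L

501.237 mg/L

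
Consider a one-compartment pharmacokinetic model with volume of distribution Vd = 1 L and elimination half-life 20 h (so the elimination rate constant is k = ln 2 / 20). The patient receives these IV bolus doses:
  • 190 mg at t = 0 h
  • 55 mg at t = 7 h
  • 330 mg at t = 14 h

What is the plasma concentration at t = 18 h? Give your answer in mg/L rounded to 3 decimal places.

k = ln 2 / 20 = 0.03466 per h
Dose 1 (190 mg at t=0 h): 190·exp(−0.03466·18) = 101.818 mg/L
Dose 2 (55 mg at t=7 h): 55·exp(−0.03466·11) = 37.566 mg/L
Dose 3 (330 mg at t=14 h): 330·exp(−0.03466·4) = 287.282 mg/L
C(18) = 101.818 + 37.566 + 287.282 = 426.666 mg/L

426.666 mg/L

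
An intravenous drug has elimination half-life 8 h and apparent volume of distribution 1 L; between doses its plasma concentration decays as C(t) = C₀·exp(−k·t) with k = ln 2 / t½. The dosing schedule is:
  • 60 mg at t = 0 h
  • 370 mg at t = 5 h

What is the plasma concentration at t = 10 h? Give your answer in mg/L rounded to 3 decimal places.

k = ln 2 / 8 = 0.08664 per h
Dose 1 (60 mg at t=0 h): 60·exp(−0.08664·10) = 25.227 mg/L
Dose 2 (370 mg at t=5 h): 370·exp(−0.08664·5) = 239.915 mg/L
C(10) = 25.227 + 239.915 = 265.142 mg/L

265.142 mg/L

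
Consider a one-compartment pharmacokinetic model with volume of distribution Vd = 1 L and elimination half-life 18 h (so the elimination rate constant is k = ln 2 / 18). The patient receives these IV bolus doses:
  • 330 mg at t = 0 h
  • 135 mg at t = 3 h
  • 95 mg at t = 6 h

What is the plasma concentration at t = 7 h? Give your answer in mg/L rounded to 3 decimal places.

459.166 mg/L

k = ln 2 / 18 = 0.03851 per h
Dose 1 (330 mg at t=0 h): 330·exp(−0.03851·7) = 252.027 mg/L
Dose 2 (135 mg at t=3 h): 135·exp(−0.03851·4) = 115.728 mg/L
Dose 3 (95 mg at t=6 h): 95·exp(−0.03851·1) = 91.411 mg/L
C(7) = 252.027 + 115.728 + 91.411 = 459.166 mg/L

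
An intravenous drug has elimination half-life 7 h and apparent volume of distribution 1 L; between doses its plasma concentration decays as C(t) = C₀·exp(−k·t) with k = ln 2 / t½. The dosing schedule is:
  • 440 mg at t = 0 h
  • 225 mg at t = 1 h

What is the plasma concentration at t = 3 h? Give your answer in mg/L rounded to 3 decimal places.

k = ln 2 / 7 = 0.09902 per h
Dose 1 (440 mg at t=0 h): 440·exp(−0.09902·3) = 326.919 mg/L
Dose 2 (225 mg at t=1 h): 225·exp(−0.09902·2) = 184.575 mg/L
C(3) = 326.919 + 184.575 = 511.494 mg/L

511.494 mg/L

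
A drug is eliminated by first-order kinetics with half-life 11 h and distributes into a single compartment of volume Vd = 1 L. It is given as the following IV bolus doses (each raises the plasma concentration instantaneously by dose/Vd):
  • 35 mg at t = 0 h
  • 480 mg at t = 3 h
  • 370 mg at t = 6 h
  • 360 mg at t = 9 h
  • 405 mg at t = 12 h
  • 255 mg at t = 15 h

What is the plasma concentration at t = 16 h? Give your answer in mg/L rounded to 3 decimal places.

k = ln 2 / 11 = 0.06301 per h
Dose 1 (35 mg at t=0 h): 35·exp(−0.06301·16) = 12.770 mg/L
Dose 2 (480 mg at t=3 h): 480·exp(−0.06301·13) = 211.582 mg/L
Dose 3 (370 mg at t=6 h): 370·exp(−0.06301·10) = 197.033 mg/L
Dose 4 (360 mg at t=9 h): 360·exp(−0.06301·7) = 231.600 mg/L
Dose 5 (405 mg at t=12 h): 405·exp(−0.06301·4) = 314.767 mg/L
Dose 6 (255 mg at t=15 h): 255·exp(−0.06301·1) = 239.427 mg/L
C(16) = 12.770 + 211.582 + 197.033 + 231.600 + 314.767 + 239.427 = 1207.179 mg/L

1207.179 mg/L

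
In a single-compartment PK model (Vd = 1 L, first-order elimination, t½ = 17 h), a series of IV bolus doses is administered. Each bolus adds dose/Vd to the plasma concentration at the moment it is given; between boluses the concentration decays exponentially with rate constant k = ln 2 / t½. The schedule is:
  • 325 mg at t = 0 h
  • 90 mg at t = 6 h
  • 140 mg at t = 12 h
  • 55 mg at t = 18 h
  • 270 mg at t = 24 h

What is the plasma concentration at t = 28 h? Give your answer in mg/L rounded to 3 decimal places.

479.335 mg/L

k = ln 2 / 17 = 0.04077 per h
Dose 1 (325 mg at t=0 h): 325·exp(−0.04077·28) = 103.769 mg/L
Dose 2 (90 mg at t=6 h): 90·exp(−0.04077·22) = 36.701 mg/L
Dose 3 (140 mg at t=12 h): 140·exp(−0.04077·16) = 72.913 mg/L
Dose 4 (55 mg at t=18 h): 55·exp(−0.04077·10) = 36.584 mg/L
Dose 5 (270 mg at t=24 h): 270·exp(−0.04077·4) = 229.368 mg/L
C(28) = 103.769 + 36.701 + 72.913 + 36.584 + 229.368 = 479.335 mg/L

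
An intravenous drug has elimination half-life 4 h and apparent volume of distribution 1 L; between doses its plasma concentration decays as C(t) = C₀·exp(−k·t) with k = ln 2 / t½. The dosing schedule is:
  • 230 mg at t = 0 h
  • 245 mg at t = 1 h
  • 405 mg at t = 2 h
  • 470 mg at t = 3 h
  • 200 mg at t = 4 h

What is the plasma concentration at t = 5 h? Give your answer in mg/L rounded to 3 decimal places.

960.537 mg/L

k = ln 2 / 4 = 0.17329 per h
Dose 1 (230 mg at t=0 h): 230·exp(−0.17329·5) = 96.703 mg/L
Dose 2 (245 mg at t=1 h): 245·exp(−0.17329·4) = 122.500 mg/L
Dose 3 (405 mg at t=2 h): 405·exp(−0.17329·3) = 240.814 mg/L
Dose 4 (470 mg at t=3 h): 470·exp(−0.17329·2) = 332.340 mg/L
Dose 5 (200 mg at t=4 h): 200·exp(−0.17329·1) = 168.179 mg/L
C(5) = 96.703 + 122.500 + 240.814 + 332.340 + 168.179 = 960.537 mg/L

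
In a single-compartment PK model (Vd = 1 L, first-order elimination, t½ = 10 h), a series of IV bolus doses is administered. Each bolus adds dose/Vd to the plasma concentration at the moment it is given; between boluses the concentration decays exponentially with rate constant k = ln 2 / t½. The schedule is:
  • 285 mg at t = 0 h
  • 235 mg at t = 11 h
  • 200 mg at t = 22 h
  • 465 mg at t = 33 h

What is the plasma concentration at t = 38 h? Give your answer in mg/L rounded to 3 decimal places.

k = ln 2 / 10 = 0.06931 per h
Dose 1 (285 mg at t=0 h): 285·exp(−0.06931·38) = 20.461 mg/L
Dose 2 (235 mg at t=11 h): 235·exp(−0.06931·27) = 36.165 mg/L
Dose 3 (200 mg at t=22 h): 200·exp(−0.06931·16) = 65.975 mg/L
Dose 4 (465 mg at t=33 h): 465·exp(−0.06931·5) = 328.805 mg/L
C(38) = 20.461 + 36.165 + 65.975 + 328.805 = 451.406 mg/L

451.406 mg/L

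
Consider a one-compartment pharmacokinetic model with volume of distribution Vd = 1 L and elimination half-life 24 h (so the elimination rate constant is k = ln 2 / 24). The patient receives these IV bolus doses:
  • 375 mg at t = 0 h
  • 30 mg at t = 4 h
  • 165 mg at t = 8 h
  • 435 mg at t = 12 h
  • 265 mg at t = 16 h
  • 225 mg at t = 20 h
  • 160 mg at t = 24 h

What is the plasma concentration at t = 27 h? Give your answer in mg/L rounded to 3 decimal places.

1088.167 mg/L

k = ln 2 / 24 = 0.02888 per h
Dose 1 (375 mg at t=0 h): 375·exp(−0.02888·27) = 171.938 mg/L
Dose 2 (30 mg at t=4 h): 30·exp(−0.02888·23) = 15.440 mg/L
Dose 3 (165 mg at t=8 h): 165·exp(−0.02888·19) = 95.317 mg/L
Dose 4 (435 mg at t=12 h): 435·exp(−0.02888·15) = 282.063 mg/L
Dose 5 (265 mg at t=16 h): 265·exp(−0.02888·11) = 192.874 mg/L
Dose 6 (225 mg at t=20 h): 225·exp(−0.02888·7) = 183.815 mg/L
Dose 7 (160 mg at t=24 h): 160·exp(−0.02888·3) = 146.721 mg/L
C(27) = 171.938 + 15.440 + 95.317 + 282.063 + 192.874 + 183.815 + 146.721 = 1088.167 mg/L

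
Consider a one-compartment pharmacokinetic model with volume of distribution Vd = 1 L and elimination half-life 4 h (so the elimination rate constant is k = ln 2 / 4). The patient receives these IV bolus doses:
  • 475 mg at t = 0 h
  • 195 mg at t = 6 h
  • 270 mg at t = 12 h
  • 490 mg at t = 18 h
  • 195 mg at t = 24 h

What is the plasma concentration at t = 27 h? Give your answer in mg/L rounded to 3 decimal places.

248.563 mg/L

k = ln 2 / 4 = 0.17329 per h
Dose 1 (475 mg at t=0 h): 475·exp(−0.17329·27) = 4.413 mg/L
Dose 2 (195 mg at t=6 h): 195·exp(−0.17329·21) = 5.124 mg/L
Dose 3 (270 mg at t=12 h): 270·exp(−0.17329·15) = 20.068 mg/L
Dose 4 (490 mg at t=18 h): 490·exp(−0.17329·9) = 103.010 mg/L
Dose 5 (195 mg at t=24 h): 195·exp(−0.17329·3) = 115.948 mg/L
C(27) = 4.413 + 5.124 + 20.068 + 103.010 + 115.948 = 248.563 mg/L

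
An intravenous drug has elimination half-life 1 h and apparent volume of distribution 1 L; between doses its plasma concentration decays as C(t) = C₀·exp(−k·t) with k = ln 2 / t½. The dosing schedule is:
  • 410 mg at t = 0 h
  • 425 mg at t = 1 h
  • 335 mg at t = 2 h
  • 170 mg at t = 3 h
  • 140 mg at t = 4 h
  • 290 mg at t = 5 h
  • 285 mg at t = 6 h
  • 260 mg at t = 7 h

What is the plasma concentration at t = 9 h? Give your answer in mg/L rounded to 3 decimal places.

130.859 mg/L

k = ln 2 / 1 = 0.69315 per h
Dose 1 (410 mg at t=0 h): 410·exp(−0.69315·9) = 0.801 mg/L
Dose 2 (425 mg at t=1 h): 425·exp(−0.69315·8) = 1.660 mg/L
Dose 3 (335 mg at t=2 h): 335·exp(−0.69315·7) = 2.617 mg/L
Dose 4 (170 mg at t=3 h): 170·exp(−0.69315·6) = 2.656 mg/L
Dose 5 (140 mg at t=4 h): 140·exp(−0.69315·5) = 4.375 mg/L
Dose 6 (290 mg at t=5 h): 290·exp(−0.69315·4) = 18.125 mg/L
Dose 7 (285 mg at t=6 h): 285·exp(−0.69315·3) = 35.625 mg/L
Dose 8 (260 mg at t=7 h): 260·exp(−0.69315·2) = 65.000 mg/L
C(9) = 0.801 + 1.660 + 2.617 + 2.656 + 4.375 + 18.125 + 35.625 + 65.000 = 130.859 mg/L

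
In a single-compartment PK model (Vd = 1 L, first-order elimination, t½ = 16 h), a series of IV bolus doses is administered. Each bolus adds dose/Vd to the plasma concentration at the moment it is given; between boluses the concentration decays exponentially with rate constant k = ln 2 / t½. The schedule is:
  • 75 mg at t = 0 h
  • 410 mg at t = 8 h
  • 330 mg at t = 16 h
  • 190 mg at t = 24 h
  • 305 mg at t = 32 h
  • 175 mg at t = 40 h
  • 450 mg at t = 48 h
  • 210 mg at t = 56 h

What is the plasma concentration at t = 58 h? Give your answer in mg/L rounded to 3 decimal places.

k = ln 2 / 16 = 0.04332 per h
Dose 1 (75 mg at t=0 h): 75·exp(−0.04332·58) = 6.079 mg/L
Dose 2 (410 mg at t=8 h): 410·exp(−0.04332·50) = 46.996 mg/L
Dose 3 (330 mg at t=16 h): 330·exp(−0.04332·42) = 53.495 mg/L
Dose 4 (190 mg at t=24 h): 190·exp(−0.04332·34) = 43.558 mg/L
Dose 5 (305 mg at t=32 h): 305·exp(−0.04332·26) = 98.884 mg/L
Dose 6 (175 mg at t=40 h): 175·exp(−0.04332·18) = 80.238 mg/L
Dose 7 (450 mg at t=48 h): 450·exp(−0.04332·10) = 291.789 mg/L
Dose 8 (210 mg at t=56 h): 210·exp(−0.04332·2) = 192.571 mg/L
C(58) = 6.079 + 46.996 + 53.495 + 43.558 + 98.884 + 80.238 + 291.789 + 192.571 = 813.609 mg/L

813.609 mg/L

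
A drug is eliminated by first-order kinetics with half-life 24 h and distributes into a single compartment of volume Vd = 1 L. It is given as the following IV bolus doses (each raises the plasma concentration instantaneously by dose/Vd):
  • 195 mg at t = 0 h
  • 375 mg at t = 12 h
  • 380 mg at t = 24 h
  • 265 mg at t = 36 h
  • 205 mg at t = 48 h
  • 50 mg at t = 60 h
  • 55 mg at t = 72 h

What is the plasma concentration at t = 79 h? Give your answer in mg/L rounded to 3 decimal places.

385.778 mg/L

k = ln 2 / 24 = 0.02888 per h
Dose 1 (195 mg at t=0 h): 195·exp(−0.02888·79) = 19.913 mg/L
Dose 2 (375 mg at t=12 h): 375·exp(−0.02888·67) = 54.157 mg/L
Dose 3 (380 mg at t=24 h): 380·exp(−0.02888·55) = 77.611 mg/L
Dose 4 (265 mg at t=36 h): 265·exp(−0.02888·43) = 76.542 mg/L
Dose 5 (205 mg at t=48 h): 205·exp(−0.02888·31) = 83.738 mg/L
Dose 6 (50 mg at t=60 h): 50·exp(−0.02888·19) = 28.884 mg/L
Dose 7 (55 mg at t=72 h): 55·exp(−0.02888·7) = 44.933 mg/L
C(79) = 19.913 + 54.157 + 77.611 + 76.542 + 83.738 + 28.884 + 44.933 = 385.778 mg/L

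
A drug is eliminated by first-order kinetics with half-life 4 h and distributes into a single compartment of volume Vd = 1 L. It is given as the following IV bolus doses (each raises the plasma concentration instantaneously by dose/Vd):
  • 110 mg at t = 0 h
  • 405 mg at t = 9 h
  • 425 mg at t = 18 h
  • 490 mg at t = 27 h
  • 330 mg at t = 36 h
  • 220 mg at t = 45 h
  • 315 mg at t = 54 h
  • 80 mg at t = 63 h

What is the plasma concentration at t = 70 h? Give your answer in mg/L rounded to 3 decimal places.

k = ln 2 / 4 = 0.17329 per h
Dose 1 (110 mg at t=0 h): 110·exp(−0.17329·70) = 0.001 mg/L
Dose 2 (405 mg at t=9 h): 405·exp(−0.17329·61) = 0.010 mg/L
Dose 3 (425 mg at t=18 h): 425·exp(−0.17329·52) = 0.052 mg/L
Dose 4 (490 mg at t=27 h): 490·exp(−0.17329·43) = 0.285 mg/L
Dose 5 (330 mg at t=36 h): 330·exp(−0.17329·34) = 0.912 mg/L
Dose 6 (220 mg at t=45 h): 220·exp(−0.17329·25) = 2.891 mg/L
Dose 7 (315 mg at t=54 h): 315·exp(−0.17329·16) = 19.688 mg/L
Dose 8 (80 mg at t=63 h): 80·exp(−0.17329·7) = 23.784 mg/L
C(70) = 0.001 + 0.010 + 0.052 + 0.285 + 0.912 + 2.891 + 19.688 + 23.784 = 47.621 mg/L

47.621 mg/L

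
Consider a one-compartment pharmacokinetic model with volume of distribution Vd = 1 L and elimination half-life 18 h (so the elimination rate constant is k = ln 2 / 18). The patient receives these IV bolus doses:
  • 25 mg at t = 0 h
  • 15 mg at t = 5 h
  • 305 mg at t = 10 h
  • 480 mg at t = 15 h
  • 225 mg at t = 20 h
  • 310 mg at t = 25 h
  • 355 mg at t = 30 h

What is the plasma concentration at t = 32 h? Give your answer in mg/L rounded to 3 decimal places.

k = ln 2 / 18 = 0.03851 per h
Dose 1 (25 mg at t=0 h): 25·exp(−0.03851·32) = 7.291 mg/L
Dose 2 (15 mg at t=5 h): 15·exp(−0.03851·27) = 5.303 mg/L
Dose 3 (305 mg at t=10 h): 305·exp(−0.03851·22) = 130.730 mg/L
Dose 4 (480 mg at t=15 h): 480·exp(−0.03851·17) = 249.422 mg/L
Dose 5 (225 mg at t=20 h): 225·exp(−0.03851·12) = 141.741 mg/L
Dose 6 (310 mg at t=25 h): 310·exp(−0.03851·7) = 236.752 mg/L
Dose 7 (355 mg at t=30 h): 355·exp(−0.03851·2) = 328.686 mg/L
C(32) = 7.291 + 5.303 + 130.730 + 249.422 + 141.741 + 236.752 + 328.686 = 1099.925 mg/L

1099.925 mg/L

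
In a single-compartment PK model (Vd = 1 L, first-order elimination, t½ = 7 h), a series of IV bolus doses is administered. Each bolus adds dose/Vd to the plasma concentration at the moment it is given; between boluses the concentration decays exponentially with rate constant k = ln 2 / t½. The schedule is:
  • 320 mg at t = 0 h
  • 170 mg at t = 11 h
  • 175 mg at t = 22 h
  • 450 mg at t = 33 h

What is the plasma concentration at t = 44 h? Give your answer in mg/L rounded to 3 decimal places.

181.804 mg/L

k = ln 2 / 7 = 0.09902 per h
Dose 1 (320 mg at t=0 h): 320·exp(−0.09902·44) = 4.102 mg/L
Dose 2 (170 mg at t=11 h): 170·exp(−0.09902·33) = 6.476 mg/L
Dose 3 (175 mg at t=22 h): 175·exp(−0.09902·22) = 19.813 mg/L
Dose 4 (450 mg at t=33 h): 450·exp(−0.09902·11) = 151.414 mg/L
C(44) = 4.102 + 6.476 + 19.813 + 151.414 = 181.804 mg/L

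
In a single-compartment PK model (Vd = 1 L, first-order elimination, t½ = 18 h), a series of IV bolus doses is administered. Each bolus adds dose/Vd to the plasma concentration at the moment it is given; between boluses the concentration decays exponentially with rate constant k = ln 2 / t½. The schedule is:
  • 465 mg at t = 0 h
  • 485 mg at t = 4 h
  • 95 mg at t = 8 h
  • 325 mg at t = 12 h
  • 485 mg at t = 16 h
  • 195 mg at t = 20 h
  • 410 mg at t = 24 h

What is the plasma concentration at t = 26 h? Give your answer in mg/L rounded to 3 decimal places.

1480.171 mg/L

k = ln 2 / 18 = 0.03851 per h
Dose 1 (465 mg at t=0 h): 465·exp(−0.03851·26) = 170.857 mg/L
Dose 2 (485 mg at t=4 h): 485·exp(−0.03851·22) = 207.882 mg/L
Dose 3 (95 mg at t=8 h): 95·exp(−0.03851·18) = 47.500 mg/L
Dose 4 (325 mg at t=12 h): 325·exp(−0.03851·14) = 189.561 mg/L
Dose 5 (485 mg at t=16 h): 485·exp(−0.03851·10) = 329.992 mg/L
Dose 6 (195 mg at t=20 h): 195·exp(−0.03851·6) = 154.772 mg/L
Dose 7 (410 mg at t=24 h): 410·exp(−0.03851·2) = 379.609 mg/L
C(26) = 170.857 + 207.882 + 47.500 + 189.561 + 329.992 + 154.772 + 379.609 = 1480.171 mg/L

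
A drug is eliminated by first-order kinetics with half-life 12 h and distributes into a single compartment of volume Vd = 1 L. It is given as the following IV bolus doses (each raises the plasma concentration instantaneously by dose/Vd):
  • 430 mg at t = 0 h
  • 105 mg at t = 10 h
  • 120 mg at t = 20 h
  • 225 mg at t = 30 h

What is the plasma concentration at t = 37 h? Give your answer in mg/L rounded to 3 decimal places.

267.925 mg/L

k = ln 2 / 12 = 0.05776 per h
Dose 1 (430 mg at t=0 h): 430·exp(−0.05776·37) = 50.733 mg/L
Dose 2 (105 mg at t=10 h): 105·exp(−0.05776·27) = 22.074 mg/L
Dose 3 (120 mg at t=20 h): 120·exp(−0.05776·17) = 44.949 mg/L
Dose 4 (225 mg at t=30 h): 225·exp(−0.05776·7) = 150.169 mg/L
C(37) = 50.733 + 22.074 + 44.949 + 150.169 = 267.925 mg/L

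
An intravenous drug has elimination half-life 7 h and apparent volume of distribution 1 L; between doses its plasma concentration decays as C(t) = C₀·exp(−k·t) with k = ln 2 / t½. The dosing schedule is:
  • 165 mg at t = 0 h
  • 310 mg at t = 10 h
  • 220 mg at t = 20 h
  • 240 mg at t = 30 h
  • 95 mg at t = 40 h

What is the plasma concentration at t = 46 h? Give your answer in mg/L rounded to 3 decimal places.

k = ln 2 / 7 = 0.09902 per h
Dose 1 (165 mg at t=0 h): 165·exp(−0.09902·46) = 1.735 mg/L
Dose 2 (310 mg at t=10 h): 310·exp(−0.09902·36) = 8.774 mg/L
Dose 3 (220 mg at t=20 h): 220·exp(−0.09902·26) = 16.761 mg/L
Dose 4 (240 mg at t=30 h): 240·exp(−0.09902·16) = 49.220 mg/L
Dose 5 (95 mg at t=40 h): 95·exp(−0.09902·6) = 52.444 mg/L
C(46) = 1.735 + 8.774 + 16.761 + 49.220 + 52.444 = 128.935 mg/L

128.935 mg/L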